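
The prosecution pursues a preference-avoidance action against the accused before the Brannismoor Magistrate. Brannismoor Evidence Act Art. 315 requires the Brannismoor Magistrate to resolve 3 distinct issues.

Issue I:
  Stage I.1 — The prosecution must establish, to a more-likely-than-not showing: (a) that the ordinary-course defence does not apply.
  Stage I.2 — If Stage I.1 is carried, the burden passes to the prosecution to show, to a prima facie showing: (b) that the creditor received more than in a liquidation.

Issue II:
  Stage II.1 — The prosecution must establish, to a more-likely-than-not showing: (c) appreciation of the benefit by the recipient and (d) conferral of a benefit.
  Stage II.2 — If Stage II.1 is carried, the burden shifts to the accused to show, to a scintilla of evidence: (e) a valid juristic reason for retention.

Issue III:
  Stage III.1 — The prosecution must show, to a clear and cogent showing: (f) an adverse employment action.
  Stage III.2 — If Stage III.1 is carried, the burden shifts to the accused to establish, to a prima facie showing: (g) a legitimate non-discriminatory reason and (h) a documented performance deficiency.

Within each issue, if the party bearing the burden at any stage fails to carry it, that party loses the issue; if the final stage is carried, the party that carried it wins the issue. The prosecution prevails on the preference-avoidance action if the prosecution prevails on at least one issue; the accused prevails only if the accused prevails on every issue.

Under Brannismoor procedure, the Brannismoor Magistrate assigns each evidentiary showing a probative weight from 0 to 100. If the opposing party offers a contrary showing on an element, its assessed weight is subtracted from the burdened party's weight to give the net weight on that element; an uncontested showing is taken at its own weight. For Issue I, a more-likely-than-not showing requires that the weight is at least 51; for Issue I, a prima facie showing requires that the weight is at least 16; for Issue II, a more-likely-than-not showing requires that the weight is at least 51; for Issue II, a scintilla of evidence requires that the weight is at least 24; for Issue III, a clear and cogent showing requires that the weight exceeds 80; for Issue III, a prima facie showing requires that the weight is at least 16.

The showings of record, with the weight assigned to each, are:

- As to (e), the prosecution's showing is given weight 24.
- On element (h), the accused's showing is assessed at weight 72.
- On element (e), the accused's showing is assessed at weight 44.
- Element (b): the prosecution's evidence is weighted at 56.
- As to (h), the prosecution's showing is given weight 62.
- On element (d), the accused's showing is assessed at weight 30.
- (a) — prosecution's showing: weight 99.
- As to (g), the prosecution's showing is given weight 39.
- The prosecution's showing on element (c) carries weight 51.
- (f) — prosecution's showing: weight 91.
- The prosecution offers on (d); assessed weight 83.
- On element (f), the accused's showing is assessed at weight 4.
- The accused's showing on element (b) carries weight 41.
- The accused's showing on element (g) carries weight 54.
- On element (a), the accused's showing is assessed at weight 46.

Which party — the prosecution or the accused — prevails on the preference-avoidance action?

— Issue I —
At Stage I.1 the prosecution must meet a more-likely-than-not showing (weight is at least 51): on (a) the weight is 99 less the opposing 46 gives net 53, which does reach 51, so (a) meets the standard.
  Stage I.1 is satisfied; the prosecution continues to bear the burden.
At Stage I.2 the prosecution must meet a prima facie showing (weight is at least 16): on (b) the weight is 56 less the opposing 41 gives net 15, < 16, so (b) does not meet the standard.
  The prosecution does not carry Stage I.2.
The analysis ends at Stage I.2; the accused prevails on this issue.
— Issue II —
Stage II.1 (prosecution, a more-likely-than-not showing, weight is at least 51): (c) 51 ≥ 51 — meets; (d) net 83−30=53 ≥ 51 — meets.
  Stage II.1 is satisfied; the onus moves to the accused.
Stage II.2 (accused, a scintilla of evidence, weight is at least 24): (e) net 44−24=20 < 24 — fails.
  The accused does not carry Stage II.2.
So the prosecution prevails on this issue.
— Issue III —
Stage III.1 — burden on prosecution; standard: a clear and cogent showing (weight exceeds 80).
    (f): 91 − 4 = 87 > 80 [met]
  The prosecution carries Stage III.1; the accused now bears the burden.
Stage III.2 — burden on accused; standard: a prima facie showing (weight is at least 16).
    (g): 54 − 39 = 15 < 16 [not met]
    (h): 72 − 62 = 10 < 16 [not met]
  Stage III.2 not carried; the accused fails its burden.
The analysis ends at Stage III.2; the prosecution prevails on this issue.
Per-issue: Issue I → accused; Issue II → prosecution; Issue III → prosecution. The prosecution must prevail on at least one issue; overall, the prosecution prevails.

prosecution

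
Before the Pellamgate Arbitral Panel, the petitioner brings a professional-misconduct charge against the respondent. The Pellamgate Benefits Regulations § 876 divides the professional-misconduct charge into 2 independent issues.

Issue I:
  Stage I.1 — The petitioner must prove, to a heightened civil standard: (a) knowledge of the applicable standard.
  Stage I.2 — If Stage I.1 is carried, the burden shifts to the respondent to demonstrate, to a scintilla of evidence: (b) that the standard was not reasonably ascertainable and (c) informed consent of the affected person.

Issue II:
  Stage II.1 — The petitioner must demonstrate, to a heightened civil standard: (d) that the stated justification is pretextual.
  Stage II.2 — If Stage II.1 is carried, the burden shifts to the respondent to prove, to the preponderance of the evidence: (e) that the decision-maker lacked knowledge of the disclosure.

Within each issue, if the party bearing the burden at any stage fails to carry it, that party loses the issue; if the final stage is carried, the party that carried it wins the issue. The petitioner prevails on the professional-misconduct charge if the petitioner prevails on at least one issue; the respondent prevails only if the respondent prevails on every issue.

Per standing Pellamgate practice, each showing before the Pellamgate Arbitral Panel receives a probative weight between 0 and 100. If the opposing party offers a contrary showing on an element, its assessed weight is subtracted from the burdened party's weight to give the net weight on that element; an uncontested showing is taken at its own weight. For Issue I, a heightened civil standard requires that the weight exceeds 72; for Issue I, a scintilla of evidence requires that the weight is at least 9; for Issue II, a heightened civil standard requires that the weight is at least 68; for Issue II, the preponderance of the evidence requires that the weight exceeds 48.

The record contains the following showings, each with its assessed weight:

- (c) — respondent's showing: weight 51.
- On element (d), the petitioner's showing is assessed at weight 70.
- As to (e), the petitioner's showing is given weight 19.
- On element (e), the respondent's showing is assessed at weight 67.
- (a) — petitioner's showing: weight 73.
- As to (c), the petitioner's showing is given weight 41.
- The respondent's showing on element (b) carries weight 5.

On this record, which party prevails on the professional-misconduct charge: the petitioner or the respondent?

petitioner

— Issue I —
Stage I.1 (petitioner, a heightened civil standard, weight exceeds 72): (a) 73 > 72 — meets.
  Stage I.1 is satisfied; the onus moves to the respondent.
Stage I.2 (respondent, a scintilla of evidence, weight is at least 9): (b) 5 < 9 — fails; (c) net 51−41=10 ≥ 9 — meets.
  The respondent does not carry Stage I.2.
The petitioner prevails on this issue.
— Issue II —
Stage II.1 (petitioner, a heightened civil standard, weight is at least 68): (d) 70 ≥ 68 — meets.
  Stage II.1 is satisfied; the onus moves to the respondent.
Stage II.2 (respondent, the preponderance of the evidence, weight exceeds 48): (e) net 67−19=48 ≤ 48 — fails.
  Not every element is met, so the respondent fails to carry Stage II.2.
The analysis ends at Stage II.2; the petitioner prevails on this issue.
Per-issue: Issue I → petitioner; Issue II → petitioner. The petitioner must prevail on at least one issue; overall, the petitioner prevails.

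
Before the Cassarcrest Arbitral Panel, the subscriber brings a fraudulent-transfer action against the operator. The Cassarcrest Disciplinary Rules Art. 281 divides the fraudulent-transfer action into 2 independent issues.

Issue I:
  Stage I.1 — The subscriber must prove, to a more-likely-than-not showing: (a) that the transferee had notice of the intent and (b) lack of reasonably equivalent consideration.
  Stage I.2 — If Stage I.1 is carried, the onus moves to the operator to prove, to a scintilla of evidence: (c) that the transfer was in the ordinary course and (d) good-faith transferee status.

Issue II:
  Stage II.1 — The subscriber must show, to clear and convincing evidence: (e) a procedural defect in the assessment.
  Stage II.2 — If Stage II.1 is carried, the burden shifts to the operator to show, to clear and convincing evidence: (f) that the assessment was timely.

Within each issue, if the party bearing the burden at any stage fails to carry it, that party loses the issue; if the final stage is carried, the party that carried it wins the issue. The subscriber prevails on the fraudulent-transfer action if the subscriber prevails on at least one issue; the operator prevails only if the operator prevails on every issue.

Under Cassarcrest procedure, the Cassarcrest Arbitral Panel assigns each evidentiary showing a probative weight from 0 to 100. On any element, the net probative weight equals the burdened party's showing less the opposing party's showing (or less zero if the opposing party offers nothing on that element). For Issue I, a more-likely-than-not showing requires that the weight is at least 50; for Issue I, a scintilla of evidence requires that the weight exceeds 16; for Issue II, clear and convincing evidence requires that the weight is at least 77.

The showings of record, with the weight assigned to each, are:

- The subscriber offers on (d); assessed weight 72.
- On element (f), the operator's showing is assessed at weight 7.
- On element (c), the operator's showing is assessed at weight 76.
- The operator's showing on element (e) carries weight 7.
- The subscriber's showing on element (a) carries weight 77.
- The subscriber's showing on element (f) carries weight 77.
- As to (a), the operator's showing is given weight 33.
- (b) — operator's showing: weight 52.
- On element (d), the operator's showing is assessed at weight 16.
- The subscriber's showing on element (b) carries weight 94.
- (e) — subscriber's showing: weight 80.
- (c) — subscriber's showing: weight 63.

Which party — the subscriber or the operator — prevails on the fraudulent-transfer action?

operator

— Issue I —
Stage I.1 — burden on subscriber; standard: a more-likely-than-not showing (weight is at least 50).
    (a): 77 − 33 = 44 < 50 [not met]
    (b): 94 − 52 = 42 < 50 [not met]
  Stage I.1 not carried; the subscriber fails its burden.
So the operator prevails on this issue.
— Issue II —
Stage II.1 (subscriber, clear and convincing evidence, weight is at least 77): (e) net 80−7=73 < 77 — fails.
  Stage II.1 not carried; the subscriber fails its burden.
The analysis ends at Stage II.1; the operator prevails on this issue.
Per-issue: Issue I → operator; Issue II → operator. The subscriber must prevail on at least one issue; overall, the operator prevails.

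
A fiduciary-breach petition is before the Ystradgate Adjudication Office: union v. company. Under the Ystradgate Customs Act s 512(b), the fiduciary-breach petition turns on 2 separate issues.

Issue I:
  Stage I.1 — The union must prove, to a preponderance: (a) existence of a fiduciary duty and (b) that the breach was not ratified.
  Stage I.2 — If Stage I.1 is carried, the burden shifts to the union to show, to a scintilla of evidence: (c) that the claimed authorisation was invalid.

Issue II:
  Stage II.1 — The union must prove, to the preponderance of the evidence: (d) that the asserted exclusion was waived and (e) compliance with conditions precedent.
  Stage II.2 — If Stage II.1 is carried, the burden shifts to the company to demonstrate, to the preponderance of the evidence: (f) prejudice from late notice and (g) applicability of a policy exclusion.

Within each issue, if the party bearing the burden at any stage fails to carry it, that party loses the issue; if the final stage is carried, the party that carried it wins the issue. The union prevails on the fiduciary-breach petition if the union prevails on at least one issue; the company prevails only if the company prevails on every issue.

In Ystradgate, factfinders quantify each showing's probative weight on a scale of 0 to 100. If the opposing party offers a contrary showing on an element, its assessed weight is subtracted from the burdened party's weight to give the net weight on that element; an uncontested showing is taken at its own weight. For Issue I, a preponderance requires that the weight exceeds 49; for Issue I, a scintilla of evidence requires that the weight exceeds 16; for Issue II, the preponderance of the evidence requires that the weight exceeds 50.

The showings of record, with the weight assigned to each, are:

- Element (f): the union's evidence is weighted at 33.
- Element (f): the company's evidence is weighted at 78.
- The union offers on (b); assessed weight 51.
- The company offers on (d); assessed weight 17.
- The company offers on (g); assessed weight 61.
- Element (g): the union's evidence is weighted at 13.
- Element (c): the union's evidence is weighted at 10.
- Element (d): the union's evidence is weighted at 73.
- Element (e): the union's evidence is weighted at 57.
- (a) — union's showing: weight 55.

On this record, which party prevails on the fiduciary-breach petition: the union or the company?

— Issue I —
Stage I.1 — burden on union; standard: a preponderance (weight exceeds 49).
    (a): 55 > 49 [met]
    (b): 51 > 49 [met]
  All elements met. The union retains the burden for Stage I.2.
Stage I.2 — burden on union; standard: a scintilla of evidence (weight exceeds 16).
    (c): 10 ≤ 16 [not met]
  Not every element is met, so the union fails to carry Stage I.2.
The analysis ends at Stage I.2; the company prevails on this issue.
— Issue II —
Stage II.1 (union, the preponderance of the evidence, weight exceeds 50): (d) net 73−17=56 > 50 — meets; (e) 57 > 50 — meets.
  All elements met. The burden passes to the company.
Stage II.2 (company, the preponderance of the evidence, weight exceeds 50): (f) net 78−33=45 ≤ 50 — fails; (g) net 61−13=48 ≤ 50 — fails.
  Not every element is met, so the company fails to carry Stage II.2.
The union prevails on this issue.
Per-issue: Issue I → company; Issue II → union. The union must prevail on at least one issue; overall, the union prevails.

union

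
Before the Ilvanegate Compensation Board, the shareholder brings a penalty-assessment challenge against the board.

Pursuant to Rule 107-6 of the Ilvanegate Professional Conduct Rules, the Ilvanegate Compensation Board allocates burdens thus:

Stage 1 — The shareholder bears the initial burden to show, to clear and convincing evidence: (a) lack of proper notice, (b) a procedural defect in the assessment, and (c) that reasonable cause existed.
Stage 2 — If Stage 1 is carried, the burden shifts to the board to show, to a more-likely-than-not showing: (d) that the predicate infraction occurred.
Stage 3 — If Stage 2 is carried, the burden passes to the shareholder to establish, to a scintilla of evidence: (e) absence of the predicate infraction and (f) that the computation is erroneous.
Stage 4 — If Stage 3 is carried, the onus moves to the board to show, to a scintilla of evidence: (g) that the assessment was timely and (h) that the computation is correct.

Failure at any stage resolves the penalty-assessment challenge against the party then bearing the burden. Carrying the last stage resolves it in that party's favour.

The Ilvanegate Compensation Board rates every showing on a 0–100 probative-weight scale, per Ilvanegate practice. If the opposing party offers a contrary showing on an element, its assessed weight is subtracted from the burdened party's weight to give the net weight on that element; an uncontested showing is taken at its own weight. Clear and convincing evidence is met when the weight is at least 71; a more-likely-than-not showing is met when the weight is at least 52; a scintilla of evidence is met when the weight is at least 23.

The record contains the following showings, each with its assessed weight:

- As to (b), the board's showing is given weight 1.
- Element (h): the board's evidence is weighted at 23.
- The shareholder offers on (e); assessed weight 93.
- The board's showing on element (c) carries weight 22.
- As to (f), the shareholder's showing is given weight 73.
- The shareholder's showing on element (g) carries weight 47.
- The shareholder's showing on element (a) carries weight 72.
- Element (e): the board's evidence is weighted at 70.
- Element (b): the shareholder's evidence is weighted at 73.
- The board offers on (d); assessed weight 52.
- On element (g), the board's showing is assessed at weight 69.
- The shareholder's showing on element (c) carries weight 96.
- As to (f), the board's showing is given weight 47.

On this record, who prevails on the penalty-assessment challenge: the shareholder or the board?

shareholder

Stage 1 (shareholder, clear and convincing evidence, weight is at least 71): (a) 72 ≥ 71 — meets; (b) net 73−1=72 ≥ 71 — meets; (c) net 96−22=74 ≥ 71 — meets.
  The shareholder carries Stage 1; the board now bears the burden.
Stage 2 (board, a more-likely-than-not showing, weight is at least 52): (d) 52 ≥ 52 — meets.
  All elements met. The burden passes to the shareholder.
Stage 3 (shareholder, a scintilla of evidence, weight is at least 23): (e) net 93−70=23 ≥ 23 — meets; (f) net 73−47=26 ≥ 23 — meets.
  Stage 3 is satisfied; the onus moves to the board.
Stage 4 (board, a scintilla of evidence, weight is at least 23): (g) net 69−47=22 < 23 — fails; (h) 23 ≥ 23 — meets.
  The board does not carry Stage 4.
The analysis ends at Stage 4; the shareholder prevails.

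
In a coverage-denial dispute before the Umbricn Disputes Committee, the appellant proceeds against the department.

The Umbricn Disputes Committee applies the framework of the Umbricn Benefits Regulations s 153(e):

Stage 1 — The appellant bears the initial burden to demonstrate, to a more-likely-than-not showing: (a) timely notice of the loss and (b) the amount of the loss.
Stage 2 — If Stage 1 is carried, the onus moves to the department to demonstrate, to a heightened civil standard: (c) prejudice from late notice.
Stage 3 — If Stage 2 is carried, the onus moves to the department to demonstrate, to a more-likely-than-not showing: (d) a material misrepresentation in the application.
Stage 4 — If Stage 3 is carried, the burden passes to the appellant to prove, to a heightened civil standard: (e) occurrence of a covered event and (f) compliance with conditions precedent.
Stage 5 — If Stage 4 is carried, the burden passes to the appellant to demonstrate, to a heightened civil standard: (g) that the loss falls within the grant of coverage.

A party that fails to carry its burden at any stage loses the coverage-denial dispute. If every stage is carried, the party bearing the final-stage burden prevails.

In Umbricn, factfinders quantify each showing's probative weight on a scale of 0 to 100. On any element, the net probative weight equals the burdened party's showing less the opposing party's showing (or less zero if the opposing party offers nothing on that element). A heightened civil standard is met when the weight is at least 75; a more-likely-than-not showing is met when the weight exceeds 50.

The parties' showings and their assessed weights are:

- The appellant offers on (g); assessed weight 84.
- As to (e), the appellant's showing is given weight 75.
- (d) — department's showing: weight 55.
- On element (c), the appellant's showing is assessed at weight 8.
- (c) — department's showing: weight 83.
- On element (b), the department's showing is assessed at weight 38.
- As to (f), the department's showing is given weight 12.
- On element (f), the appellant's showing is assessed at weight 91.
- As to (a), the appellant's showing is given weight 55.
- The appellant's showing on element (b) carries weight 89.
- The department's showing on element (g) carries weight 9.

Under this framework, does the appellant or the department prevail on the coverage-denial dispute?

Stage 1 (appellant, a more-likely-than-not showing, weight exceeds 50): (a) 55 > 50 — meets; (b) net 89−38=51 > 50 — meets.
  Stage 1 carried; the burden shifts to the department.
Stage 2 (department, a heightened civil standard, weight is at least 75): (c) net 83−8=75 ≥ 75 — meets.
  Stage 2 is satisfied; the department continues to bear the burden.
Stage 3 (department, a more-likely-than-not showing, weight exceeds 50): (d) 55 > 50 — meets.
  Stage 3 is satisfied; the onus moves to the appellant.
Stage 4 (appellant, a heightened civil standard, weight is at least 75): (e) 75 ≥ 75 — meets; (f) net 91−12=79 ≥ 75 — meets.
  All elements met. The appellant retains the burden for Stage 5.
Stage 5 (appellant, a heightened civil standard, weight is at least 75): (g) net 84−9=75 ≥ 75 — meets.
  All elements met at the final stage.
Every stage carried; the appellant prevails.

appellant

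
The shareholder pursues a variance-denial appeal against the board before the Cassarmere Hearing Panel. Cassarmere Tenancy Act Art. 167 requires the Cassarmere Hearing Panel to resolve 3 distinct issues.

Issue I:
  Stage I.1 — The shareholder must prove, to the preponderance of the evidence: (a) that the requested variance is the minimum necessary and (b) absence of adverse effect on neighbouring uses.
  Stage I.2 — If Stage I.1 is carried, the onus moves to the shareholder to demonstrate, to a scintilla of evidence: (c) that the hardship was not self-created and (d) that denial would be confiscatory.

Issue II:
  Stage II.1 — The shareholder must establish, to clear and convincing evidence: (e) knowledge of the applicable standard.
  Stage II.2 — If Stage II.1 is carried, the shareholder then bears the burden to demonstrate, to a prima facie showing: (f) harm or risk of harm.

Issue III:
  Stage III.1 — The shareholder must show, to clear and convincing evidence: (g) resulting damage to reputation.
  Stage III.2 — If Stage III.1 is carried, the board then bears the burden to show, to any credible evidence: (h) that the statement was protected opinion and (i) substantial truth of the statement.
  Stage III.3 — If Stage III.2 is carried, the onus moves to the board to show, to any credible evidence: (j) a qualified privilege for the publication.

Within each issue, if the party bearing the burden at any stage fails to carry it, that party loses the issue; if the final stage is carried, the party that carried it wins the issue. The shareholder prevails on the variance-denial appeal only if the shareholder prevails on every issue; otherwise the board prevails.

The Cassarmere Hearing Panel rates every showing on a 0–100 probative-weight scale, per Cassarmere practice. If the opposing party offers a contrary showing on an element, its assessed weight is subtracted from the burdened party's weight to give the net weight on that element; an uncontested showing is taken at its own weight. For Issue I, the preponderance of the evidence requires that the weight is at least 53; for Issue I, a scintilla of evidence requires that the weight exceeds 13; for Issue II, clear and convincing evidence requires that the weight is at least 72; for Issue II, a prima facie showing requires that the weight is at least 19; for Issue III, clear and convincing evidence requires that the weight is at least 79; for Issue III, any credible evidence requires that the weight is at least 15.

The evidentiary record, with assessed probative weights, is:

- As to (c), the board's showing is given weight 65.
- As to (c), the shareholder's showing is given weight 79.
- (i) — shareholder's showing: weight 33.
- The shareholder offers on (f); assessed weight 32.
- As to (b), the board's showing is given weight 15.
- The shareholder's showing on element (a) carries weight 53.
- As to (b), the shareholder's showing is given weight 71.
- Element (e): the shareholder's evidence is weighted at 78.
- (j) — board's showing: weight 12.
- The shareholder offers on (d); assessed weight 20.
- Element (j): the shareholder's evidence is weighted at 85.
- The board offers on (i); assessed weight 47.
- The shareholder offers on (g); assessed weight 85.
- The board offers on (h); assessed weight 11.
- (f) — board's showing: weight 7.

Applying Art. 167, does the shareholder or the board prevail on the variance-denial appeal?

— Issue I —
Stage I.1 — burden on shareholder; standard: the preponderance of the evidence (weight is at least 53).
    (a): 53 ≥ 53 [met]
    (b): 71 − 15 = 56 ≥ 53 [met]
  All elements met. The shareholder retains the burden for Stage I.2.
Stage I.2 — burden on shareholder; standard: a scintilla of evidence (weight exceeds 13).
    (c): 79 − 65 = 14 > 13 [met]
    (d): 20 > 13 [met]
  All elements met at the final stage.
All stages carried — the shareholder prevails on this issue.
— Issue II —
Stage II.1 (shareholder, clear and convincing evidence, weight is at least 72): (e) 78 ≥ 72 — meets.
  All elements met. The shareholder retains the burden for Stage II.2.
Stage II.2 (shareholder, a prima facie showing, weight is at least 19): (f) net 32−7=25 ≥ 19 — meets.
  Stage II.2 carried; the final stage is satisfied.
Every stage carried; the shareholder prevails on this issue.
— Issue III —
Stage III.1 — burden on shareholder; standard: clear and convincing evidence (weight is at least 79).
    (g): 85 ≥ 79 [met]
  Stage III.1 carried; the burden shifts to the board.
Stage III.2 — burden on board; standard: any credible evidence (weight is at least 15).
    (h): 11 < 15 [not met]
    (i): 47 − 33 = 14 < 15 [not met]
  Stage III.2 not carried; the board fails its burden.
The analysis ends at Stage III.2; the shareholder prevails on this issue.
Per-issue: Issue I → shareholder; Issue II → shareholder; Issue III → shareholder. The shareholder must prevail on every issue; overall, the shareholder prevails.

shareholder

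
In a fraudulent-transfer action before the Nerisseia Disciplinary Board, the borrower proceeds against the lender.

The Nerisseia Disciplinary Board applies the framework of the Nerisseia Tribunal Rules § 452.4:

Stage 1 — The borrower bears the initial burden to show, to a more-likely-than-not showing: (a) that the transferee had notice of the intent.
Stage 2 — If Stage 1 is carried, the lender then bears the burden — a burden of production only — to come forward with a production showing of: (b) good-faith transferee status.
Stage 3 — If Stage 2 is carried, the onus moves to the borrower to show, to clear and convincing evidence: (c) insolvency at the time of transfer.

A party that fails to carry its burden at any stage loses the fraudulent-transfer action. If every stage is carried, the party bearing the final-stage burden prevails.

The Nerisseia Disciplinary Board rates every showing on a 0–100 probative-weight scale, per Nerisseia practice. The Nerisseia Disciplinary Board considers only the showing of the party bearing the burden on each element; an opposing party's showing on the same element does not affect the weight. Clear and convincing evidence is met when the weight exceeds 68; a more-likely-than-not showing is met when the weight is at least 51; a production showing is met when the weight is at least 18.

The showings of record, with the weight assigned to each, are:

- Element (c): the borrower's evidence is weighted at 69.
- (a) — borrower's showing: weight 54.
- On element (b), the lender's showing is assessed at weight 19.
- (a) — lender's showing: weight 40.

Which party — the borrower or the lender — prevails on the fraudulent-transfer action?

Stage 1 (borrower, a more-likely-than-not showing, weight is at least 51): (a) 54 (lender's 40 disregarded) ≥ 51 — meets.
  The borrower carries Stage 1; the lender now bears the burden.
Stage 2 (lender, a production showing, weight is at least 18): (b) 19 ≥ 18 — meets.
  The lender carries Stage 2; the borrower now bears the burden.
Stage 3 (borrower, clear and convincing evidence, weight exceeds 68): (c) 69 > 68 — meets.
  The borrower carries the last stage.
With every stage satisfied, the borrower prevails.

borrower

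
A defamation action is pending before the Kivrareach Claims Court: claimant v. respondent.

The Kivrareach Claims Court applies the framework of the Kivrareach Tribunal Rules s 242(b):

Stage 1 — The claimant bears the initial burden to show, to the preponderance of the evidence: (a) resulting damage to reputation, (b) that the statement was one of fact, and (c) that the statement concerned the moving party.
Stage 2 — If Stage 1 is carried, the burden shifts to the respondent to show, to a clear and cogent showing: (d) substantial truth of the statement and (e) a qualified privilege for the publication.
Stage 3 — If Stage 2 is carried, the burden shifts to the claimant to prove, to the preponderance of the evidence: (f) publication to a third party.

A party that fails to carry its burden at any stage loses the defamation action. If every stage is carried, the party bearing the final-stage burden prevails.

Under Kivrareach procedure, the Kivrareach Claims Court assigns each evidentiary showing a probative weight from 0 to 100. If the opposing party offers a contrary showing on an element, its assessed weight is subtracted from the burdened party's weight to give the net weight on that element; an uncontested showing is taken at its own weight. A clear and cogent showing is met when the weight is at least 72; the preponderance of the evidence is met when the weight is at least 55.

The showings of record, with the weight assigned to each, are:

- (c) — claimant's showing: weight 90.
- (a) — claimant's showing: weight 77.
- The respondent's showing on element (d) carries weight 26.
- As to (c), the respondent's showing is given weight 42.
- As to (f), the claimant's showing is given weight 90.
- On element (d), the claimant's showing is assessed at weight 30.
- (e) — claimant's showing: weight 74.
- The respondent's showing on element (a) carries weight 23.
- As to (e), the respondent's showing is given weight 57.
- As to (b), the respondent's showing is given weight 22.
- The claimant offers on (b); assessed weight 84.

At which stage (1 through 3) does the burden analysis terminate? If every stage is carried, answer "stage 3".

stage 1

Stage 1 (claimant, the preponderance of the evidence, weight is at least 55): (a) net 77−23=54 < 55 — fails; (b) net 84−22=62 ≥ 55 — meets; (c) net 90−42=48 < 55 — fails.
  Not every element is met, so the claimant fails to carry Stage 1.
The analysis ends at Stage 1; the respondent prevails.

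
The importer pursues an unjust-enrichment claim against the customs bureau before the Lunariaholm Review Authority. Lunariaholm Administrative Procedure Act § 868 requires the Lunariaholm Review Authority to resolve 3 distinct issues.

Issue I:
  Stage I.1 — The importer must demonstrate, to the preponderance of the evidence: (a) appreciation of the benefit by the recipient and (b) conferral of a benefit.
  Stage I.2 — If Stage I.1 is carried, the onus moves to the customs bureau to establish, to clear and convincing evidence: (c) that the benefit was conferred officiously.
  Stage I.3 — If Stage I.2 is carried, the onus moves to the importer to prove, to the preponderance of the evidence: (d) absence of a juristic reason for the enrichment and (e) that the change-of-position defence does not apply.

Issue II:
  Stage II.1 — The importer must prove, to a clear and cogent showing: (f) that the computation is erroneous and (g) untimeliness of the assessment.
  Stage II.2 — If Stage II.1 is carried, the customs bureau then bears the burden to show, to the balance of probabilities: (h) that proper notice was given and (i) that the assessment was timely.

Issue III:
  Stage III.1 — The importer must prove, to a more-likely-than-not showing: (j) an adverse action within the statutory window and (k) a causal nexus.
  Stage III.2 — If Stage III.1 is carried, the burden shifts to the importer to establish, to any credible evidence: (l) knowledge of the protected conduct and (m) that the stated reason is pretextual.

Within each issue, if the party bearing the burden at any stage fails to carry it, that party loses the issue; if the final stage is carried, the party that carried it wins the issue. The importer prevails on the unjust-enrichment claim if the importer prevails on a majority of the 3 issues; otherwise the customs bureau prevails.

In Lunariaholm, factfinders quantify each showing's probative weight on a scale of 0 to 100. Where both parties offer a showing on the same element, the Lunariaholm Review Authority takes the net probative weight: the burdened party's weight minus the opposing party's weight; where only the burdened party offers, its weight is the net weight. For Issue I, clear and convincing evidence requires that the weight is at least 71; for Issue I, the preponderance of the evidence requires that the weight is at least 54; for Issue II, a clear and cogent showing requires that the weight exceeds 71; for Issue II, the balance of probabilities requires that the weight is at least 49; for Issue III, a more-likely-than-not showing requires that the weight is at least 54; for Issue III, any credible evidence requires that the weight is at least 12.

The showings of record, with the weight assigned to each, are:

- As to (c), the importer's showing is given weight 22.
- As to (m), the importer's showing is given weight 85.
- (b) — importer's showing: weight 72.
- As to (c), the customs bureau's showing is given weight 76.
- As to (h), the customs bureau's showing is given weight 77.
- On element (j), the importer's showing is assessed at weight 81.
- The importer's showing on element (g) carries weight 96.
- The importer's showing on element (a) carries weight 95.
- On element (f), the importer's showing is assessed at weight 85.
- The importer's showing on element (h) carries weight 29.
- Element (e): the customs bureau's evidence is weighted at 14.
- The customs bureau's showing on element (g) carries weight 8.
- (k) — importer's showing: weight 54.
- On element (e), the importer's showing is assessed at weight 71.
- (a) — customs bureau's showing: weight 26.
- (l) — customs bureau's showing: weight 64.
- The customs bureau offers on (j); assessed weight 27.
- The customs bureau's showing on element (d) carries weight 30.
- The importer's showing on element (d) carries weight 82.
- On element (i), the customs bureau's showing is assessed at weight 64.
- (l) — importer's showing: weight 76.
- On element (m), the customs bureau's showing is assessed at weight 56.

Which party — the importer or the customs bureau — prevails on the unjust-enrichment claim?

— Issue I —
At Stage I.1 the importer must meet the preponderance of the evidence (weight is at least 54): on (a) the weight is 95 less the opposing 26 gives net 69, which does reach 54, so (a) meets the standard; on (b) the weight is 72, which does reach 54, so (b) meets the standard.
  Stage I.1 carried; the burden shifts to the customs bureau.
At Stage I.2 the customs bureau must meet clear and convincing evidence (weight is at least 71): on (c) the weight is 76 less the opposing 22 gives net 54, which does not reach 71, so (c) does not meet the standard.
  The customs bureau does not carry Stage I.2.
So the importer prevails on this issue.
— Issue II —
Stage II.1 — burden on importer; standard: a clear and cogent showing (weight exceeds 71).
    (f): 85 > 71 [met]
    (g): 96 − 8 = 88 > 71 [met]
  All elements met. The burden passes to the customs bureau.
Stage II.2 — burden on customs bureau; standard: the balance of probabilities (weight is at least 49).
    (h): 77 − 29 = 48 < 49 [not met]
    (i): 64 ≥ 49 [met]
  Not every element is met, so the customs bureau fails to carry Stage II.2.
The analysis ends at Stage II.2; the importer prevails on this issue.
— Issue III —
Stage III.1 — burden on importer; standard: a more-likely-than-not showing (weight is at least 54).
    (j): 81 − 27 = 54 ≥ 54 [met]
    (k): 54 ≥ 54 [met]
  All elements met. The importer retains the burden for Stage III.2.
Stage III.2 — burden on importer; standard: any credible evidence (weight is at least 12).
    (l): 76 − 64 = 12 ≥ 12 [met]
    (m): 85 − 56 = 29 ≥ 12 [met]
  Stage III.2 carried; the final stage is satisfied.
All stages carried — the importer prevails on this issue.
Per-issue: Issue I → importer; Issue II → importer; Issue III → importer. The importer must prevail on a majority of issues; overall, the importer prevails.

importer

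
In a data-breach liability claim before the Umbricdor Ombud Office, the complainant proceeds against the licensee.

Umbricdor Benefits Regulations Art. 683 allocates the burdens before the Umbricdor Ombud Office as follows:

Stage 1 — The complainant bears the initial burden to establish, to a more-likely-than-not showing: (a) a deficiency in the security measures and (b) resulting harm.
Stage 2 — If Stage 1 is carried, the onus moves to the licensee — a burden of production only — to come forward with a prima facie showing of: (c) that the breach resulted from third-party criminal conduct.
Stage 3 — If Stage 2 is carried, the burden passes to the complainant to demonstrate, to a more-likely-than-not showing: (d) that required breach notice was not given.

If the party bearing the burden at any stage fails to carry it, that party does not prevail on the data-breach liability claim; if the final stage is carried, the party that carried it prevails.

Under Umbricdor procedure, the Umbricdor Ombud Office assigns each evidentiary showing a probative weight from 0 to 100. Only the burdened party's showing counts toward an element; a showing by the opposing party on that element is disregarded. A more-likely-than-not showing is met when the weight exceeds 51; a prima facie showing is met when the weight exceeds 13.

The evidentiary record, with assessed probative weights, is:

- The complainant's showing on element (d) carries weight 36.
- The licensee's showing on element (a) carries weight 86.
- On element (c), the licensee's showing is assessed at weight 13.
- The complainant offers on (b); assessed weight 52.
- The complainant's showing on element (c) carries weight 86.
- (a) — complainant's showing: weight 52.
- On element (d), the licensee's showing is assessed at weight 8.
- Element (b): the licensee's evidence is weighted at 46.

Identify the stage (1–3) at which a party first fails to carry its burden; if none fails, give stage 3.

Stage 1 (complainant, a more-likely-than-not showing, weight exceeds 51): (a) 52 (licensee's 86 disregarded) > 51 — meets; (b) 52 (licensee's 46 disregarded) > 51 — meets.
  All elements met. The burden passes to the licensee.
Stage 2 (licensee, a prima facie showing, weight exceeds 13): (c) 13 (complainant's 86 disregarded) ≤ 13 — fails.
  The licensee does not carry Stage 2.
So the complainant prevails.

stage 2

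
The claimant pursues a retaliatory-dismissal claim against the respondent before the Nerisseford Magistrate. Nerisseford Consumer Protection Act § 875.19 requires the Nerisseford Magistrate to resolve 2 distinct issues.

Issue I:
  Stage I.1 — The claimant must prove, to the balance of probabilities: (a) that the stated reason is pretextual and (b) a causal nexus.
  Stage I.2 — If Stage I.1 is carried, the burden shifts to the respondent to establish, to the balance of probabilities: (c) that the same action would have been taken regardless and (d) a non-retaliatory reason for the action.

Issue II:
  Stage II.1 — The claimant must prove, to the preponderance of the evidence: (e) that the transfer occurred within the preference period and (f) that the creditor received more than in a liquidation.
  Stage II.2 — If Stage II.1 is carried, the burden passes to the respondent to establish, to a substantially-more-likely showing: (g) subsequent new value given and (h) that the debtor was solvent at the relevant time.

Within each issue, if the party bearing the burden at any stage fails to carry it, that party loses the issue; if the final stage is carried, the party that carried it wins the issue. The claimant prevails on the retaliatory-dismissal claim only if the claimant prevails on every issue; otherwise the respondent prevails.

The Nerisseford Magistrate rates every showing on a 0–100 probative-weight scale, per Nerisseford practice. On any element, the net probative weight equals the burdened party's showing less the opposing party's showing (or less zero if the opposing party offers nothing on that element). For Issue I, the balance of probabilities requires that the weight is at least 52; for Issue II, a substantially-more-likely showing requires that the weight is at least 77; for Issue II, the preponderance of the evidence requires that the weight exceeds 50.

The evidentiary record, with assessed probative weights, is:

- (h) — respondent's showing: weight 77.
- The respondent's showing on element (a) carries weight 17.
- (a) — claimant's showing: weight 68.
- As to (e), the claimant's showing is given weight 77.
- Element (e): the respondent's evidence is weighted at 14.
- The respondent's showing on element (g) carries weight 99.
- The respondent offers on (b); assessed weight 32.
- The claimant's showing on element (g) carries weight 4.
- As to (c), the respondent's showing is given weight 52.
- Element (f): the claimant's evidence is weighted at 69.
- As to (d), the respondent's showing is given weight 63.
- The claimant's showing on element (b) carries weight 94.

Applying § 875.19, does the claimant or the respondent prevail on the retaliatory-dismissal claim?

respondent

— Issue I —
At Stage I.1 the claimant must meet the balance of probabilities (weight is at least 52): on (a) the weight is 68 less the opposing 17 gives net 51, which does not reach 52, so (a) does not meet the standard; on (b) the weight is 94 less the opposing 32 gives net 62, which does reach 52, so (b) meets the standard.
  Stage I.1 not carried; the claimant fails its burden.
The respondent prevails on this issue.
— Issue II —
Stage II.1 (claimant, the preponderance of the evidence, weight exceeds 50): (e) net 77−14=63 > 50 — meets; (f) 69 > 50 — meets.
  Stage II.1 is satisfied; the onus moves to the respondent.
Stage II.2 (respondent, a substantially-more-likely showing, weight is at least 77): (g) net 99−4=95 ≥ 77 — meets; (h) 77 ≥ 77 — meets.
  All elements met at the final stage.
Every stage carried; the respondent prevails on this issue.
Per-issue: Issue I → respondent; Issue II → respondent. The claimant must prevail on every issue; overall, the respondent prevails.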